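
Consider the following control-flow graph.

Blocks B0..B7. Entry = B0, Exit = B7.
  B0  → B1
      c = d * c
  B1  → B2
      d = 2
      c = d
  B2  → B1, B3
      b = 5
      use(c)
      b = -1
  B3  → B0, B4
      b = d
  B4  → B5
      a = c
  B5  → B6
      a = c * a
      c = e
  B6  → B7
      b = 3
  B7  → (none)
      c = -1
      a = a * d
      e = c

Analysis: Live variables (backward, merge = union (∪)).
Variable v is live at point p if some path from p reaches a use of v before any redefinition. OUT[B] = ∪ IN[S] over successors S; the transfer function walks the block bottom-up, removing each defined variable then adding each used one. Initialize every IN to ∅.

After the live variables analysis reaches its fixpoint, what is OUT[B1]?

Answer: {c, d, e}

Working:
Converged values:
  B0:  IN={c, d, e}  OUT={e}
  B1:  IN={e}  OUT={c, d, e}
  B2:  IN={c, d, e}  OUT={c, d, e}
  B3:  IN={c, d, e}  OUT={c, d, e}
  B4:  IN={c, d, e}  OUT={a, c, d, e}
  B5:  IN={a, c, d, e}  OUT={a, d}
  B6:  IN={a, d}  OUT={a, d}
  B7:  IN={a, d}  OUT={}

Merge at B1: OUT[B1] = IN[B2] = {c, d, e}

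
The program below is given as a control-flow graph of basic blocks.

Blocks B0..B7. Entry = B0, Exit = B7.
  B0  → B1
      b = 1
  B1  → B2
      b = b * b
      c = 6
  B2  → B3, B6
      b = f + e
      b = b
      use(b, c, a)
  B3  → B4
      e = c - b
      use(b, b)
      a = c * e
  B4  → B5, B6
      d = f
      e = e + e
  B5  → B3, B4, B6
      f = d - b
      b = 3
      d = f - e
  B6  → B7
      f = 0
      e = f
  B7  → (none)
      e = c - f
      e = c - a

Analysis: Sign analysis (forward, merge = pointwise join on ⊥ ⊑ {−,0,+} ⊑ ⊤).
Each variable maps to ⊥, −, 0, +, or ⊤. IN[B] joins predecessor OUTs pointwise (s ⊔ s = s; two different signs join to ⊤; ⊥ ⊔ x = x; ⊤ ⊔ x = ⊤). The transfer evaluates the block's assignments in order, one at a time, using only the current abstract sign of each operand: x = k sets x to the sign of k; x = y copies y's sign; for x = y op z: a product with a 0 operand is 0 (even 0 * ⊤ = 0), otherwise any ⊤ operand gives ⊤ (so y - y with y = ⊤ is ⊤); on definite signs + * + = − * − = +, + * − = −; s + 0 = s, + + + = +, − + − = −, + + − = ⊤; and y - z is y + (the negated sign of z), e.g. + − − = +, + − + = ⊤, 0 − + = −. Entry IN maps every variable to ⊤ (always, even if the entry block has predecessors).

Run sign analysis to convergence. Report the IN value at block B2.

Converged values:
  B0:   IN=(all ⊤)   OUT={b:+; rest ⊤}
  B1:   IN={b:+; rest ⊤}   OUT={b:+, c:+; rest ⊤}
  B2:   IN={b:+, c:+; rest ⊤}   OUT={c:+; rest ⊤}
  B3:   IN={c:+; rest ⊤}   OUT={c:+; rest ⊤}
  B4:   IN={c:+; rest ⊤}   OUT={c:+; rest ⊤}
  B5:   IN={c:+; rest ⊤}   OUT={b:+, c:+; rest ⊤}
  B6:   IN={c:+; rest ⊤}   OUT={c:+, e:0, f:0; rest ⊤}
  B7:   IN={c:+, e:0, f:0; rest ⊤}   OUT={c:+, f:0; rest ⊤}

Merge at B2: IN[B2] = OUT[B1] = {a: ⊤, b: +, c: +, d: ⊤, e: ⊤, f: ⊤}

Answer: {a: ⊤, b: +, c: +, d: ⊤, e: ⊤, f: ⊤}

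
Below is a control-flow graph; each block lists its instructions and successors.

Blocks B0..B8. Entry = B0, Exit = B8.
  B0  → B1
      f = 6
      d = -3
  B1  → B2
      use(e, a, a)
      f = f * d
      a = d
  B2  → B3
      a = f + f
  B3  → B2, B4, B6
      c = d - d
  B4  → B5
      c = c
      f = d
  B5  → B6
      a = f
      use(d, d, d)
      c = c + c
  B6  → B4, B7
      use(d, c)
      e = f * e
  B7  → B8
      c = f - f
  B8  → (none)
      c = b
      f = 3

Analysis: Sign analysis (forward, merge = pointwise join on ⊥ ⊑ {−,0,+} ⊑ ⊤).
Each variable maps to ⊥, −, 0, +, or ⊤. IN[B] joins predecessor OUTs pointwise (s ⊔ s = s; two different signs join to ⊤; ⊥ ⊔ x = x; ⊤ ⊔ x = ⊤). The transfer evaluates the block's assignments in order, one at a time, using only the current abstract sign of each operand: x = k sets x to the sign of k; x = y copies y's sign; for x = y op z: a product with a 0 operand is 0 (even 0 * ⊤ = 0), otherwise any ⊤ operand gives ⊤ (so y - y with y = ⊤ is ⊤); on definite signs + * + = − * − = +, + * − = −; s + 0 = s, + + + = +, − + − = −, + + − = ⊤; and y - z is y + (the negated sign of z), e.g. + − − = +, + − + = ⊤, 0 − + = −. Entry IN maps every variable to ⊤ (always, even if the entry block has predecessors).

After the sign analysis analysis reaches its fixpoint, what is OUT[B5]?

Converged values:
  B0:  IN=(all ⊤)  OUT={d:-, f:+; rest ⊤}
  B1:  IN={d:-, f:+; rest ⊤}  OUT={a:-, d:-, f:-; rest ⊤}
  B2:  IN={a:-, d:-, f:-; rest ⊤}  OUT={a:-, d:-, f:-; rest ⊤}
  B3:  IN={a:-, d:-, f:-; rest ⊤}  OUT={a:-, d:-, f:-; rest ⊤}
  B4:  IN={a:-, d:-, f:-; rest ⊤}  OUT={a:-, d:-, f:-; rest ⊤}
  B5:  IN={a:-, d:-, f:-; rest ⊤}  OUT={a:-, d:-, f:-; rest ⊤}
  B6:  IN={a:-, d:-, f:-; rest ⊤}  OUT={a:-, d:-, f:-; rest ⊤}
  B7:  IN={a:-, d:-, f:-; rest ⊤}  OUT={a:-, d:-, f:-; rest ⊤}
  B8:  IN={a:-, d:-, f:-; rest ⊤}  OUT={a:-, d:-, f:+; rest ⊤}

Merge at B5: IN[B5] = OUT[B4] = {a: -, b: ⊤, c: ⊤, d: -, e: ⊤, f: -}
Applying B5's transfer function to that IN value gives OUT[B5] (row B5 above).

Answer: {a: -, b: ⊤, c: ⊤, d: -, e: ⊤, f: -}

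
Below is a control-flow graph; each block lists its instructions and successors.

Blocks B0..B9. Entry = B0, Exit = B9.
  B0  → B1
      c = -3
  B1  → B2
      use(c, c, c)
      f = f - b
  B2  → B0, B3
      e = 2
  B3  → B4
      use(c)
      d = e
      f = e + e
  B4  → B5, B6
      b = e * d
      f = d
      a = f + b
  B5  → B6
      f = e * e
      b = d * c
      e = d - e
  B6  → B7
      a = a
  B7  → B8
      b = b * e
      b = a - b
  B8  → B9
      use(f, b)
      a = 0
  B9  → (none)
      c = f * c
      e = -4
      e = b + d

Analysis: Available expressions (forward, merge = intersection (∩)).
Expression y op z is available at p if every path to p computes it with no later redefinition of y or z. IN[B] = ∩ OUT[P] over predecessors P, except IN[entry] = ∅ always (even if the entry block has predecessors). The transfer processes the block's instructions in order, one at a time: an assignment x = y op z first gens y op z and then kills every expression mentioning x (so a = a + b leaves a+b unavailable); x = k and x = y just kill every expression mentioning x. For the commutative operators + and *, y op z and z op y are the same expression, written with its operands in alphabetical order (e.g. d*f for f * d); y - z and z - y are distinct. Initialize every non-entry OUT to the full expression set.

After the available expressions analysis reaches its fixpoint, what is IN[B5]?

Answer: {b+f, d*e, e+e}

Derivation:
Converged values:
  B0:   IN={}   OUT={}
  B1:   IN={}   OUT={}
  B2:   IN={}   OUT={}
  B3:   IN={}   OUT={e+e}
  B4:   IN={e+e}   OUT={b+f, d*e, e+e}
  B5:   IN={b+f, d*e, e+e}   OUT={c*d}
  B6:   IN={}   OUT={}
  B7:   IN={}   OUT={}
  B8:   IN={}   OUT={}
  B9:   IN={}   OUT={b+d}

Merge at B5: IN[B5] = OUT[B4] = {b+f, d*e, e+e}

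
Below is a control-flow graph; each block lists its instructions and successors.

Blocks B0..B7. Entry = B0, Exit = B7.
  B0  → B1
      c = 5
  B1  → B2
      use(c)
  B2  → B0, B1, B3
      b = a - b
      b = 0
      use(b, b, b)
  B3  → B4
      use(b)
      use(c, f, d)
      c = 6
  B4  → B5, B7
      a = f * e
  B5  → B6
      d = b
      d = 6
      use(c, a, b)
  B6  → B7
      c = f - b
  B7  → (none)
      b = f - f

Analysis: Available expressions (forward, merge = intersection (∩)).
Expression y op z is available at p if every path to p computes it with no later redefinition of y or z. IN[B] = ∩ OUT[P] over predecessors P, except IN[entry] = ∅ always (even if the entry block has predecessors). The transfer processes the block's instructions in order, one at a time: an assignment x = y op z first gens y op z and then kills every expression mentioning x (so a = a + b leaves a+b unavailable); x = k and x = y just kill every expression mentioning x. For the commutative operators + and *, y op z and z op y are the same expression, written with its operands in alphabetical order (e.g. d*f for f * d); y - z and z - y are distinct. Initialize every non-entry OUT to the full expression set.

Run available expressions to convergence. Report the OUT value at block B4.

Converged values:
  B0:  IN={}  OUT={}
  B1:  IN={}  OUT={}
  B2:  IN={}  OUT={}
  B3:  IN={}  OUT={}
  B4:  IN={}  OUT={e*f}
  B5:  IN={e*f}  OUT={e*f}
  B6:  IN={e*f}  OUT={e*f, f-b}
  B7:  IN={e*f}  OUT={e*f, f-f}

Merge at B4: IN[B4] = OUT[B3] = {}
Applying B4's transfer function to that IN value gives OUT[B4] (row B4 above).

Answer: {e*f}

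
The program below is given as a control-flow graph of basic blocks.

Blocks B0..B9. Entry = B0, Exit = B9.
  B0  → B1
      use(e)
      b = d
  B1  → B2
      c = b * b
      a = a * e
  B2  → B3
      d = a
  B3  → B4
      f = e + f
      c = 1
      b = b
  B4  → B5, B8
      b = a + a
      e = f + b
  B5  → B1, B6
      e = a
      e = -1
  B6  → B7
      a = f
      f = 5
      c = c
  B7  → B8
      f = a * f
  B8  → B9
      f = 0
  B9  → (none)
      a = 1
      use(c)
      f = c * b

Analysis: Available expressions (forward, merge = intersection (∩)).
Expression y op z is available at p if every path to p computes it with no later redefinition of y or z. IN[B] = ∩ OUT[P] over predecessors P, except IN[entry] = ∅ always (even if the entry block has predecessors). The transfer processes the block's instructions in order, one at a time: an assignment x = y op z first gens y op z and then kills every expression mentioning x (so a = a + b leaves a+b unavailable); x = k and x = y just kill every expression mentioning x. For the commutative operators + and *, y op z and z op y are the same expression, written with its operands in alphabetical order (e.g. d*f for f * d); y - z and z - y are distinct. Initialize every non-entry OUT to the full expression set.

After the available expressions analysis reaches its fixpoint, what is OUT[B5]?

Answer: {a+a, b+f}

Working:
Per-block solution:
  B0: | IN={} | OUT={}
  B1: | IN={} | OUT={b*b}
  B2: | IN={b*b} | OUT={b*b}
  B3: | IN={b*b} | OUT={}
  B4: | IN={} | OUT={a+a, b+f}
  B5: | IN={a+a, b+f} | OUT={a+a, b+f}
  B6: | IN={a+a, b+f} | OUT={}
  B7: | IN={} | OUT={}
  B8: | IN={} | OUT={}
  B9: | IN={} | OUT={b*c}

Merge at B5: IN[B5] = OUT[B4] = {a+a, b+f}
Applying B5's transfer function to that IN value gives OUT[B5] (row B5 above).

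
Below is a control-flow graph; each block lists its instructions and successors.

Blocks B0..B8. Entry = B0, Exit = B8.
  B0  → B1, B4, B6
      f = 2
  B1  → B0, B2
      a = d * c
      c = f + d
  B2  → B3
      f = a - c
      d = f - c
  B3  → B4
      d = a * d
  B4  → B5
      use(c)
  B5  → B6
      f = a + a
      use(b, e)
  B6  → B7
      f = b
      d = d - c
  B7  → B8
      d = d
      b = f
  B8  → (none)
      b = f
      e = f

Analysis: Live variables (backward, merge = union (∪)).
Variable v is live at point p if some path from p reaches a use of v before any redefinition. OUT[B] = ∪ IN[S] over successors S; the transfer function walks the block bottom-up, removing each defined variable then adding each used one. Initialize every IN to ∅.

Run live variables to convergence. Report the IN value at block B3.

Converged values:
  B0:   IN={a, b, c, d, e}   OUT={a, b, c, d, e, f}
  B1:   IN={b, c, d, e, f}   OUT={a, b, c, d, e}
  B2:   IN={a, b, c, e}   OUT={a, b, c, d, e}
  B3:   IN={a, b, c, d, e}   OUT={a, b, c, d, e}
  B4:   IN={a, b, c, d, e}   OUT={a, b, c, d, e}
  B5:   IN={a, b, c, d, e}   OUT={b, c, d}
  B6:   IN={b, c, d}   OUT={d, f}
  B7:   IN={d, f}   OUT={f}
  B8:   IN={f}   OUT={}

Merge at B3: OUT[B3] = IN[B4] = {a, b, c, d, e}
Applying B3's transfer function to that OUT value gives IN[B3] (row B3 above).

Answer: {a, b, c, d, e}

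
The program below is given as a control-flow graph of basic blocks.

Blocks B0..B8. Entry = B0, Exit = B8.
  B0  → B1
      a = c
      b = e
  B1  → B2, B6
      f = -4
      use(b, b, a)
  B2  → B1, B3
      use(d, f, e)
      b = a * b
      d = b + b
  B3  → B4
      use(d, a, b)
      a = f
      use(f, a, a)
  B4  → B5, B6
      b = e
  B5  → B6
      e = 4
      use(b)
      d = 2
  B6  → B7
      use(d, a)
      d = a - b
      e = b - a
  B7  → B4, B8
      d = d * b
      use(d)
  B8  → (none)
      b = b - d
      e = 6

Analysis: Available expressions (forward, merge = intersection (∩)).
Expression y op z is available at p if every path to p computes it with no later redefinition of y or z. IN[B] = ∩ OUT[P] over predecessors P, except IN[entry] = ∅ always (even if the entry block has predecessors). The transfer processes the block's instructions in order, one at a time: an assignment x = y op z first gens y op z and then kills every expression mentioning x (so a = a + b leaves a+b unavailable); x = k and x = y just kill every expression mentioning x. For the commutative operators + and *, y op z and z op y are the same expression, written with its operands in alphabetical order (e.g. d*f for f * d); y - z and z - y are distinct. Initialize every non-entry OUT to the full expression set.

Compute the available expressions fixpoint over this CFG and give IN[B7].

Per-block solution:
  B0: | IN={} | OUT={}
  B1: | IN={} | OUT={}
  B2: | IN={} | OUT={b+b}
  B3: | IN={b+b} | OUT={b+b}
  B4: | IN={} | OUT={}
  B5: | IN={} | OUT={}
  B6: | IN={} | OUT={a-b, b-a}
  B7: | IN={a-b, b-a} | OUT={a-b, b-a}
  B8: | IN={a-b, b-a} | OUT={}

Merge at B7: IN[B7] = OUT[B6] = {a-b, b-a}

Answer: {a-b, b-a}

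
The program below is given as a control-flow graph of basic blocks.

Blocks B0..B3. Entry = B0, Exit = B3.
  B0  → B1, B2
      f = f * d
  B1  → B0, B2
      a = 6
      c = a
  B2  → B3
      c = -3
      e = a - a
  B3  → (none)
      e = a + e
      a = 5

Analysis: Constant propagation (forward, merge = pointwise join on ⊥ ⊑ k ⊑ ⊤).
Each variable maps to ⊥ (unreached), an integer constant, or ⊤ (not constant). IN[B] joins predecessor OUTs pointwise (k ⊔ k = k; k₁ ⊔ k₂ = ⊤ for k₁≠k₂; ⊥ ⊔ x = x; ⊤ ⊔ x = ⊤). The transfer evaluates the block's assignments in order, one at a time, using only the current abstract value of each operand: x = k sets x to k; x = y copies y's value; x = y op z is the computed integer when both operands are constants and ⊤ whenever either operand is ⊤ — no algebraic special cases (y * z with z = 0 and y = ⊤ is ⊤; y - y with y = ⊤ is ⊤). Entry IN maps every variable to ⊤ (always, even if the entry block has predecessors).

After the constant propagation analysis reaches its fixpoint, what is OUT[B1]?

Per-block solution:
  B0:  IN=(all ⊤)  OUT=(all ⊤)
  B1:  IN=(all ⊤)  OUT={a:6, c:6; rest ⊤}
  B2:  IN=(all ⊤)  OUT={c:-3; rest ⊤}
  B3:  IN={c:-3; rest ⊤}  OUT={a:5, c:-3; rest ⊤}

Merge at B1: IN[B1] = OUT[B0] = {a: ⊤, b: ⊤, c: ⊤, d: ⊤, e: ⊤, f: ⊤}
Applying B1's transfer function to that IN value gives OUT[B1] (row B1 above).

Answer: {a: 6, b: ⊤, c: 6, d: ⊤, e: ⊤, f: ⊤}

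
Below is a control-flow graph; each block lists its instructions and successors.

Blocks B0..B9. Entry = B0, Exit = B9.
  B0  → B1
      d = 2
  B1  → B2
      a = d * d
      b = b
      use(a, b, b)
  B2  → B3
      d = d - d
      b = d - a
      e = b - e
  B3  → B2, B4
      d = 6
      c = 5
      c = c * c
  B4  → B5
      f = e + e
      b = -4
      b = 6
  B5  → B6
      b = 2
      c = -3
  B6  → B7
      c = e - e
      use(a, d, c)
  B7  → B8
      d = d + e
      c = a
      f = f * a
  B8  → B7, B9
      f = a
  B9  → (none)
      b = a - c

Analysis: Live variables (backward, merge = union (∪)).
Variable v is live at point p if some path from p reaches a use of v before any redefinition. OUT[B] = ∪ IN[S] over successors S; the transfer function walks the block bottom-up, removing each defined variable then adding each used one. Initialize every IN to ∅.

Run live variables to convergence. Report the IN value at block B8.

Converged values:
  B0:   IN={b, e}   OUT={b, d, e}
  B1:   IN={b, d, e}   OUT={a, d, e}
  B2:   IN={a, d, e}   OUT={a, e}
  B3:   IN={a, e}   OUT={a, d, e}
  B4:   IN={a, d, e}   OUT={a, d, e, f}
  B5:   IN={a, d, e, f}   OUT={a, d, e, f}
  B6:   IN={a, d, e, f}   OUT={a, d, e, f}
  B7:   IN={a, d, e, f}   OUT={a, c, d, e}
  B8:   IN={a, c, d, e}   OUT={a, c, d, e, f}
  B9:   IN={a, c}   OUT={}

Merge at B8: OUT[B8] = IN[B7] ⊔ IN[B9] = {a, c, d, e, f}
Applying B8's transfer function to that OUT value gives IN[B8] (row B8 above).

Answer: {a, c, d, e}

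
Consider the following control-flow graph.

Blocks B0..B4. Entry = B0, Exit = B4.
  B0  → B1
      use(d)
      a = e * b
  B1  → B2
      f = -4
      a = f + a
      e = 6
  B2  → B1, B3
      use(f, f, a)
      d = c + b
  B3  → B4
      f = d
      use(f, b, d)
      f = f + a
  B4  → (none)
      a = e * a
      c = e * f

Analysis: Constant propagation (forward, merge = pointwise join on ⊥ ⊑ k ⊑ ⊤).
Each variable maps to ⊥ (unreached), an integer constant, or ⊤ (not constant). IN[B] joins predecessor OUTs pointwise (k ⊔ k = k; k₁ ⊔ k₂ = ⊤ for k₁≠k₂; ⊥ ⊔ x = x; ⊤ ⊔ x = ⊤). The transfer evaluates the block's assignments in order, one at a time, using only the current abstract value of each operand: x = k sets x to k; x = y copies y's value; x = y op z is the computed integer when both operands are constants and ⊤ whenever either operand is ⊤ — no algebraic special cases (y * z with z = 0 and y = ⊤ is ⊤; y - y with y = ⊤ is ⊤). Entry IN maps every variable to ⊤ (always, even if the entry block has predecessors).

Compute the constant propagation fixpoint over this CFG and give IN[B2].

Answer: {a: ⊤, b: ⊤, c: ⊤, d: ⊤, e: 6, f: -4}

Derivation:
Per-block solution:
  B0:  IN=(all ⊤)  OUT=(all ⊤)
  B1:  IN=(all ⊤)  OUT={e:6, f:-4; rest ⊤}
  B2:  IN={e:6, f:-4; rest ⊤}  OUT={e:6, f:-4; rest ⊤}
  B3:  IN={e:6, f:-4; rest ⊤}  OUT={e:6; rest ⊤}
  B4:  IN={e:6; rest ⊤}  OUT={e:6; rest ⊤}

Merge at B2: IN[B2] = OUT[B1] = {a: ⊤, b: ⊤, c: ⊤, d: ⊤, e: 6, f: -4}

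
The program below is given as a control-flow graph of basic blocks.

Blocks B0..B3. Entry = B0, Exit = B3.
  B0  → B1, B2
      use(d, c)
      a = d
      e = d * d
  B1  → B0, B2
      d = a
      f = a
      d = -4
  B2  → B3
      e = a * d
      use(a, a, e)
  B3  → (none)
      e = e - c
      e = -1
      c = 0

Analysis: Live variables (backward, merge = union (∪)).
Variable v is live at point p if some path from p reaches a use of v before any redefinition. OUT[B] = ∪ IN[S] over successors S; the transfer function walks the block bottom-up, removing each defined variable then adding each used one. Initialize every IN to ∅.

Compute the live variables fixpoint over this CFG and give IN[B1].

Answer: {a, c}

Working:
Fixpoint table:
  B0:   IN={c, d}   OUT={a, c, d}
  B1:   IN={a, c}   OUT={a, c, d}
  B2:   IN={a, c, d}   OUT={c, e}
  B3:   IN={c, e}   OUT={}

Merge at B1: OUT[B1] = IN[B0] ⊔ IN[B2] = {a, c, d}
Applying B1's transfer function to that OUT value gives IN[B1] (row B1 above).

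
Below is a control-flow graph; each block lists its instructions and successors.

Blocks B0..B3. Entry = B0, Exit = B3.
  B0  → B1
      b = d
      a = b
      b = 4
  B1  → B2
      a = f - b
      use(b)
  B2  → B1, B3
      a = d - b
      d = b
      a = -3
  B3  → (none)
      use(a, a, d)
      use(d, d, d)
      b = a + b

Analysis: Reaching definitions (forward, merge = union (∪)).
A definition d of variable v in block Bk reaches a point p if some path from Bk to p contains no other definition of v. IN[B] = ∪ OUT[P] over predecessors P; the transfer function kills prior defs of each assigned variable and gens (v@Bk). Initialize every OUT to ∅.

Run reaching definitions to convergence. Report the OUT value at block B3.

Answer: {a@B2, b@B3, d@B2}

Derivation:
Per-block solution:
  B0:  IN={}  OUT={a@B0, b@B0}
  B1:  IN={a@B0, a@B2, b@B0, d@B2}  OUT={a@B1, b@B0, d@B2}
  B2:  IN={a@B1, b@B0, d@B2}  OUT={a@B2, b@B0, d@B2}
  B3:  IN={a@B2, b@B0, d@B2}  OUT={a@B2, b@B3, d@B2}

Merge at B3: IN[B3] = OUT[B2] = {a@B2, b@B0, d@B2}
Applying B3's transfer function to that IN value gives OUT[B3] (row B3 above).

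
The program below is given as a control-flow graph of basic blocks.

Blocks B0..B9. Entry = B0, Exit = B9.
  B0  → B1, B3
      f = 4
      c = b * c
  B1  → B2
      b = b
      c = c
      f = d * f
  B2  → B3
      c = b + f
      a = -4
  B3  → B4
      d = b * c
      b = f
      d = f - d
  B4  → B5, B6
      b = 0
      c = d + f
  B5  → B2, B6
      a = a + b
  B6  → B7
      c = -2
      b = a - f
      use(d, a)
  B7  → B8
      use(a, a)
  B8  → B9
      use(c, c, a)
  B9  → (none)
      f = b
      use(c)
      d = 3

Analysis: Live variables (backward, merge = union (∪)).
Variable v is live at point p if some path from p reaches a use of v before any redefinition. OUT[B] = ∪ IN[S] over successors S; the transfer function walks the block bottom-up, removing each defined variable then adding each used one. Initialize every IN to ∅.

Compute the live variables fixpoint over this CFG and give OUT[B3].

Answer: {a, d, f}

Trace:
Fixpoint table:
  B0:   IN={a, b, c, d}   OUT={a, b, c, d, f}
  B1:   IN={b, c, d, f}   OUT={b, f}
  B2:   IN={b, f}   OUT={a, b, c, f}
  B3:   IN={a, b, c, f}   OUT={a, d, f}
  B4:   IN={a, d, f}   OUT={a, b, d, f}
  B5:   IN={a, b, d, f}   OUT={a, b, d, f}
  B6:   IN={a, d, f}   OUT={a, b, c}
  B7:   IN={a, b, c}   OUT={a, b, c}
  B8:   IN={a, b, c}   OUT={b, c}
  B9:   IN={b, c}   OUT={}

Merge at B3: OUT[B3] = IN[B4] = {a, d, f}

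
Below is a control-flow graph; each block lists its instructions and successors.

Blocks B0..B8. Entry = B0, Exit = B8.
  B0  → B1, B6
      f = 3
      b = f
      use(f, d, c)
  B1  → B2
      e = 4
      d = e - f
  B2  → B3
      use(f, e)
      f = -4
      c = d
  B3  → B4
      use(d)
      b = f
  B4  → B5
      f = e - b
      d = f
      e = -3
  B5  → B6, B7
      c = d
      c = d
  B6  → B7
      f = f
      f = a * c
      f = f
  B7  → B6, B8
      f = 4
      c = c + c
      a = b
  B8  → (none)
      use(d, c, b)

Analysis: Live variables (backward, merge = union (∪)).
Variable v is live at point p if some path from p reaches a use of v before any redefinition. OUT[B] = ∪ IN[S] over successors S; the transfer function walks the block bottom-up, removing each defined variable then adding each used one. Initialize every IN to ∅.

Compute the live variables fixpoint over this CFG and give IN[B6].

Answer: {a, b, c, d, f}

Derivation:
Converged values:
  B0:   IN={a, c, d}   OUT={a, b, c, d, f}
  B1:   IN={a, f}   OUT={a, d, e, f}
  B2:   IN={a, d, e, f}   OUT={a, d, e, f}
  B3:   IN={a, d, e, f}   OUT={a, b, e}
  B4:   IN={a, b, e}   OUT={a, b, d, f}
  B5:   IN={a, b, d, f}   OUT={a, b, c, d, f}
  B6:   IN={a, b, c, d, f}   OUT={b, c, d}
  B7:   IN={b, c, d}   OUT={a, b, c, d, f}
  B8:   IN={b, c, d}   OUT={}

Merge at B6: OUT[B6] = IN[B7] = {b, c, d}
Applying B6's transfer function to that OUT value gives IN[B6] (row B6 above).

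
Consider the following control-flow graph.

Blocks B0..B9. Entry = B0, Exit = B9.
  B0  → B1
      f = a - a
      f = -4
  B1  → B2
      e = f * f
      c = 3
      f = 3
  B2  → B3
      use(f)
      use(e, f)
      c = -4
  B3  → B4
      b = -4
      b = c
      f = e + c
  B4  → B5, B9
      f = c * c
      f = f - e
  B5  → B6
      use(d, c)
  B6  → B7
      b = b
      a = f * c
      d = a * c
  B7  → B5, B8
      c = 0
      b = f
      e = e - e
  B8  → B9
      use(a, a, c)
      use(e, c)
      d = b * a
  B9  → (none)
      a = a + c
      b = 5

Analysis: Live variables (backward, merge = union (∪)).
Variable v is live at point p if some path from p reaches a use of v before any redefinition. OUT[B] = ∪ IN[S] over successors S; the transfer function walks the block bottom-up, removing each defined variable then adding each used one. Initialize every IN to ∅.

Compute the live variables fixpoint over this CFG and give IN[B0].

Answer: {a, d}

Working:
Fixpoint table:
  B0: | IN={a, d} | OUT={a, d, f}
  B1: | IN={a, d, f} | OUT={a, d, e, f}
  B2: | IN={a, d, e, f} | OUT={a, c, d, e}
  B3: | IN={a, c, d, e} | OUT={a, b, c, d, e}
  B4: | IN={a, b, c, d, e} | OUT={a, b, c, d, e, f}
  B5: | IN={b, c, d, e, f} | OUT={b, c, e, f}
  B6: | IN={b, c, e, f} | OUT={a, d, e, f}
  B7: | IN={a, d, e, f} | OUT={a, b, c, d, e, f}
  B8: | IN={a, b, c, e} | OUT={a, c}
  B9: | IN={a, c} | OUT={}

Merge at B0: OUT[B0] = IN[B1] = {a, d, f}
Applying B0's transfer function to that OUT value gives IN[B0] (row B0 above).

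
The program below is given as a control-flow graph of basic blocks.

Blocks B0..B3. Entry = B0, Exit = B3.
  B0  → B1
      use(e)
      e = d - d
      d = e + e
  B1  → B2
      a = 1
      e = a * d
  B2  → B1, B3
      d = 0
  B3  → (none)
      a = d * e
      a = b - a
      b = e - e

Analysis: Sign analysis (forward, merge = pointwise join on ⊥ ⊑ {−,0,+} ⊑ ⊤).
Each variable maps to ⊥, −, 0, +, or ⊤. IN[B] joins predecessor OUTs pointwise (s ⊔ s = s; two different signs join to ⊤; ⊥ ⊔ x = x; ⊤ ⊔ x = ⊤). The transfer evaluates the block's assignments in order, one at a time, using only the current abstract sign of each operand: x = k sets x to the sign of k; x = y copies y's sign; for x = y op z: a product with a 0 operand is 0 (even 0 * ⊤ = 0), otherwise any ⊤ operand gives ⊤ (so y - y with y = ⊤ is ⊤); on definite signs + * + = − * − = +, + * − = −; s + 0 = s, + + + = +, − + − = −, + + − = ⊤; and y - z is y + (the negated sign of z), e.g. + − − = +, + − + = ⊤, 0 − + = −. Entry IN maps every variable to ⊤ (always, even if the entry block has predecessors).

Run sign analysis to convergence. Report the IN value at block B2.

Answer: {a: +, b: ⊤, c: ⊤, d: ⊤, e: ⊤, f: ⊤}

Working:
Converged values:
  B0: | IN=(all ⊤) | OUT=(all ⊤)
  B1: | IN=(all ⊤) | OUT={a:+; rest ⊤}
  B2: | IN={a:+; rest ⊤} | OUT={a:+, d:0; rest ⊤}
  B3: | IN={a:+, d:0; rest ⊤} | OUT={d:0; rest ⊤}

Merge at B2: IN[B2] = OUT[B1] = {a: +, b: ⊤, c: ⊤, d: ⊤, e: ⊤, f: ⊤}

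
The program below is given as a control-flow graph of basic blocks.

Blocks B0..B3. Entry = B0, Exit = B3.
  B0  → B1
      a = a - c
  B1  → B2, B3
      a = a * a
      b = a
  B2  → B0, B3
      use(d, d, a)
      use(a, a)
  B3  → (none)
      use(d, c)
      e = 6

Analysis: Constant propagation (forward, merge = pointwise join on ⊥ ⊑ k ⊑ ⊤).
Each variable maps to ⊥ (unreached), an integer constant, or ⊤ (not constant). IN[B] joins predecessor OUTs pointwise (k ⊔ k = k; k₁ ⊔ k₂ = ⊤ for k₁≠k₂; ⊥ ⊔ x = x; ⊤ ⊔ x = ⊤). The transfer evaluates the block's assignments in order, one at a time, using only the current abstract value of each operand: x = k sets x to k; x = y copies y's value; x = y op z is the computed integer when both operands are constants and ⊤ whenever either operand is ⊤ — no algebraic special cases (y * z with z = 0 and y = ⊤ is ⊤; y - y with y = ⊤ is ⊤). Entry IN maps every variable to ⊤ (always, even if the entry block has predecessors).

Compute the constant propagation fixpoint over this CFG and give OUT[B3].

Answer: {a: ⊤, b: ⊤, c: ⊤, d: ⊤, e: 6, f: ⊤}

Derivation:
Per-block solution:
  B0: | IN=(all ⊤) | OUT=(all ⊤)
  B1: | IN=(all ⊤) | OUT=(all ⊤)
  B2: | IN=(all ⊤) | OUT=(all ⊤)
  B3: | IN=(all ⊤) | OUT={e:6; rest ⊤}

Merge at B3: IN[B3] = OUT[B1] ⊔ OUT[B2] = {a: ⊤, b: ⊤, c: ⊤, d: ⊤, e: ⊤, f: ⊤}
Applying B3's transfer function to that IN value gives OUT[B3] (row B3 above).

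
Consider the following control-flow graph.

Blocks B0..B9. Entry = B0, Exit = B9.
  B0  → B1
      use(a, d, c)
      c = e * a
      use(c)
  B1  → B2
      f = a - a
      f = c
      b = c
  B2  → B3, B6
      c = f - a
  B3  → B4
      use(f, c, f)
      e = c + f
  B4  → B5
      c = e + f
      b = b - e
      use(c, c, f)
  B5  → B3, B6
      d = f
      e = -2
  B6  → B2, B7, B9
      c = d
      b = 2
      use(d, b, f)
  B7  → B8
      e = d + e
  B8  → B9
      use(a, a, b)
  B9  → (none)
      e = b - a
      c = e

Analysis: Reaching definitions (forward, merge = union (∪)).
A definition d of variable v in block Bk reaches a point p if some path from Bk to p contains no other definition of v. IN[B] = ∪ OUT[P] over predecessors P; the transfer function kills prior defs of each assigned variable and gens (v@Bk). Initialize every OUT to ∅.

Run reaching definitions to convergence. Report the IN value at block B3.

Per-block solution:
  B0: | IN={} | OUT={c@B0}
  B1: | IN={c@B0} | OUT={b@B1, c@B0, f@B1}
  B2: | IN={b@B1, b@B6, c@B0, c@B6, d@B5, e@B5, f@B1} | OUT={b@B1, b@B6, c@B2, d@B5, e@B5, f@B1}
  B3: | IN={b@B1, b@B4, b@B6, c@B2, c@B4, d@B5, e@B5, f@B1} | OUT={b@B1, b@B4, b@B6, c@B2, c@B4, d@B5, e@B3, f@B1}
  B4: | IN={b@B1, b@B4, b@B6, c@B2, c@B4, d@B5, e@B3, f@B1} | OUT={b@B4, c@B4, d@B5, e@B3, f@B1}
  B5: | IN={b@B4, c@B4, d@B5, e@B3, f@B1} | OUT={b@B4, c@B4, d@B5, e@B5, f@B1}
  B6: | IN={b@B1, b@B4, b@B6, c@B2, c@B4, d@B5, e@B5, f@B1} | OUT={b@B6, c@B6, d@B5, e@B5, f@B1}
  B7: | IN={b@B6, c@B6, d@B5, e@B5, f@B1} | OUT={b@B6, c@B6, d@B5, e@B7, f@B1}
  B8: | IN={b@B6, c@B6, d@B5, e@B7, f@B1} | OUT={b@B6, c@B6, d@B5, e@B7, f@B1}
  B9: | IN={b@B6, c@B6, d@B5, e@B5, e@B7, f@B1} | OUT={b@B6, c@B9, d@B5, e@B9, f@B1}

Merge at B3: IN[B3] = OUT[B2] ⊔ OUT[B5] = {b@B1, b@B4, b@B6, c@B2, c@B4, d@B5, e@B5, f@B1}

Answer: {b@B1, b@B4, b@B6, c@B2, c@B4, d@B5, e@B5, f@B1}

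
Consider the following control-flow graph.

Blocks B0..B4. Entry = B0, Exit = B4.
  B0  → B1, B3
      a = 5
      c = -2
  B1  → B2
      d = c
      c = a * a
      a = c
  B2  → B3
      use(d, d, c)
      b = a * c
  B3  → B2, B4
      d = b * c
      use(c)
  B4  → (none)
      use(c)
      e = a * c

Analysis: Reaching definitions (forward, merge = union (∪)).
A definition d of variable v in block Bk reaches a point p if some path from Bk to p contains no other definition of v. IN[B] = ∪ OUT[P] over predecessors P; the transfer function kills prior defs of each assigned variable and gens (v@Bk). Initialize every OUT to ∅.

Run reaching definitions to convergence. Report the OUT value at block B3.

Fixpoint table:
  B0: | IN={} | OUT={a@B0, c@B0}
  B1: | IN={a@B0, c@B0} | OUT={a@B1, c@B1, d@B1}
  B2: | IN={a@B0, a@B1, b@B2, c@B0, c@B1, d@B1, d@B3} | OUT={a@B0, a@B1, b@B2, c@B0, c@B1, d@B1, d@B3}
  B3: | IN={a@B0, a@B1, b@B2, c@B0, c@B1, d@B1, d@B3} | OUT={a@B0, a@B1, b@B2, c@B0, c@B1, d@B3}
  B4: | IN={a@B0, a@B1, b@B2, c@B0, c@B1, d@B3} | OUT={a@B0, a@B1, b@B2, c@B0, c@B1, d@B3, e@B4}

Merge at B3: IN[B3] = OUT[B0] ⊔ OUT[B2] = {a@B0, a@B1, b@B2, c@B0, c@B1, d@B1, d@B3}
Applying B3's transfer function to that IN value gives OUT[B3] (row B3 above).

Answer: {a@B0, a@B1, b@B2, c@B0, c@B1, d@B3}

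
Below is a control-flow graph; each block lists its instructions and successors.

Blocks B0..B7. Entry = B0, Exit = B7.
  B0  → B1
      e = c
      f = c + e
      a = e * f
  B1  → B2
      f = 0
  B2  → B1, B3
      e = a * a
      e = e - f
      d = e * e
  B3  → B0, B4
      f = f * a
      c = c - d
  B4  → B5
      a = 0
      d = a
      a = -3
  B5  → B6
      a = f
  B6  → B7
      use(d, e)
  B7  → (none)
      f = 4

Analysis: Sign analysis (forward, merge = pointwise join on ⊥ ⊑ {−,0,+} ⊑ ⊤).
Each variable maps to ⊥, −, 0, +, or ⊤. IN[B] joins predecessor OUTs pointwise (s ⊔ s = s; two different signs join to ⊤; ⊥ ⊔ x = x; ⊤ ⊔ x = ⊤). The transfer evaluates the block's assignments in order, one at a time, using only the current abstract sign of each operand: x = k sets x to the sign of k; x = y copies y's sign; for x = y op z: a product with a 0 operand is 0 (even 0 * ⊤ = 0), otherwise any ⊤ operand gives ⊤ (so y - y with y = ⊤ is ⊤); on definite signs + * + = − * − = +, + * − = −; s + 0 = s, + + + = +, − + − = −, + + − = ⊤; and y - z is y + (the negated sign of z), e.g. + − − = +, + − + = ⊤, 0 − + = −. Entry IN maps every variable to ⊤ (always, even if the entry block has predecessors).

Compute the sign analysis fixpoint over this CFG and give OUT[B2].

Converged values:
  B0:  IN=(all ⊤)  OUT=(all ⊤)
  B1:  IN=(all ⊤)  OUT={f:0; rest ⊤}
  B2:  IN={f:0; rest ⊤}  OUT={f:0; rest ⊤}
  B3:  IN={f:0; rest ⊤}  OUT={f:0; rest ⊤}
  B4:  IN={f:0; rest ⊤}  OUT={a:-, d:0, f:0; rest ⊤}
  B5:  IN={a:-, d:0, f:0; rest ⊤}  OUT={a:0, d:0, f:0; rest ⊤}
  B6:  IN={a:0, d:0, f:0; rest ⊤}  OUT={a:0, d:0, f:0; rest ⊤}
  B7:  IN={a:0, d:0, f:0; rest ⊤}  OUT={a:0, d:0, f:+; rest ⊤}

Merge at B2: IN[B2] = OUT[B1] = {a: ⊤, b: ⊤, c: ⊤, d: ⊤, e: ⊤, f: 0}
Applying B2's transfer function to that IN value gives OUT[B2] (row B2 above).

Answer: {a: ⊤, b: ⊤, c: ⊤, d: ⊤, e: ⊤, f: 0}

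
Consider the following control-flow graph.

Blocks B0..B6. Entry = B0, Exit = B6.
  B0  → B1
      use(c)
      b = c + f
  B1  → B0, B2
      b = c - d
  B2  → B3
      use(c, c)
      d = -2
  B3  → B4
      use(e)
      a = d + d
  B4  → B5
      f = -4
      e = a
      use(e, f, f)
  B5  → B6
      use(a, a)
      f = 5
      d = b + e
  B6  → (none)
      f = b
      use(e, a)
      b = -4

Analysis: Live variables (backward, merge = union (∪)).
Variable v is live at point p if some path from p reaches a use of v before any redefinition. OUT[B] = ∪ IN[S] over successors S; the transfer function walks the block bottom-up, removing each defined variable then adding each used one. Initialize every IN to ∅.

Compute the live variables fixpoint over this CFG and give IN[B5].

Answer: {a, b, e}

Derivation:
Per-block solution:
  B0:   IN={c, d, e, f}   OUT={c, d, e, f}
  B1:   IN={c, d, e, f}   OUT={b, c, d, e, f}
  B2:   IN={b, c, e}   OUT={b, d, e}
  B3:   IN={b, d, e}   OUT={a, b}
  B4:   IN={a, b}   OUT={a, b, e}
  B5:   IN={a, b, e}   OUT={a, b, e}
  B6:   IN={a, b, e}   OUT={}

Merge at B5: OUT[B5] = IN[B6] = {a, b, e}
Applying B5's transfer function to that OUT value gives IN[B5] (row B5 above).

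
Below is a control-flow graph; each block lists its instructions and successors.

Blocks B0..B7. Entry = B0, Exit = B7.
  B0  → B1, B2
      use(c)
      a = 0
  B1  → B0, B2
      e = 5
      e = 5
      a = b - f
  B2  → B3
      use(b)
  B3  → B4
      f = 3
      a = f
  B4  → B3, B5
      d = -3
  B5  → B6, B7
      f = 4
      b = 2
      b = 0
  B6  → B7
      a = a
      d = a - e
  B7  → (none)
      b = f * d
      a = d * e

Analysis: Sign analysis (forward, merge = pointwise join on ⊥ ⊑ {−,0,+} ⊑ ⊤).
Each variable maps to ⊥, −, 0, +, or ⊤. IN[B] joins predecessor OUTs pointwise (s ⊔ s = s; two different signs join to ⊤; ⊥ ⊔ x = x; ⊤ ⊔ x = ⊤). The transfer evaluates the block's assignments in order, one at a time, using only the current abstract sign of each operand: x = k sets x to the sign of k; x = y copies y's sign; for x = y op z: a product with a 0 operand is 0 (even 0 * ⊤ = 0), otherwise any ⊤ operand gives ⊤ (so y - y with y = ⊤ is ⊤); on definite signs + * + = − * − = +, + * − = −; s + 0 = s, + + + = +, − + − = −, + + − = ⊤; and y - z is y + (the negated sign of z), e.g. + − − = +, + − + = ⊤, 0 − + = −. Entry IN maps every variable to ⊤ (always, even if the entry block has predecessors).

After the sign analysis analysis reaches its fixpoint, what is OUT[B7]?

Answer: {a: ⊤, b: ⊤, c: ⊤, d: ⊤, e: ⊤, f: +}

Working:
Per-block solution:
  B0:   IN=(all ⊤)   OUT={a:0; rest ⊤}
  B1:   IN={a:0; rest ⊤}   OUT={e:+; rest ⊤}
  B2:   IN=(all ⊤)   OUT=(all ⊤)
  B3:   IN=(all ⊤)   OUT={a:+, f:+; rest ⊤}
  B4:   IN={a:+, f:+; rest ⊤}   OUT={a:+, d:-, f:+; rest ⊤}
  B5:   IN={a:+, d:-, f:+; rest ⊤}   OUT={a:+, b:0, d:-, f:+; rest ⊤}
  B6:   IN={a:+, b:0, d:-, f:+; rest ⊤}   OUT={a:+, b:0, f:+; rest ⊤}
  B7:   IN={a:+, b:0, f:+; rest ⊤}   OUT={f:+; rest ⊤}

Merge at B7: IN[B7] = OUT[B5] ⊔ OUT[B6] = {a: +, b: 0, c: ⊤, d: ⊤, e: ⊤, f: +}
Applying B7's transfer function to that IN value gives OUT[B7] (row B7 above).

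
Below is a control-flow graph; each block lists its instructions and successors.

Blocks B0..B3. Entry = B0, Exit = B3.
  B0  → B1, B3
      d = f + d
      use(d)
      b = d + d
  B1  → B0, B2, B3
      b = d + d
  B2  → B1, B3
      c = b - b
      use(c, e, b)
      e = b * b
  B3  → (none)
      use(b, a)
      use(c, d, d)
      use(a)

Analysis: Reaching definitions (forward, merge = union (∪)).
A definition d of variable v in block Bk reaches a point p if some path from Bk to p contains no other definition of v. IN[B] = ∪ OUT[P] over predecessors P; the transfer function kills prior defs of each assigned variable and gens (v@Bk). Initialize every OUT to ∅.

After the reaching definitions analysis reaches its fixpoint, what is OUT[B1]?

Converged values:
  B0:  IN={b@B1, c@B2, d@B0, e@B2}  OUT={b@B0, c@B2, d@B0, e@B2}
  B1:  IN={b@B0, b@B1, c@B2, d@B0, e@B2}  OUT={b@B1, c@B2, d@B0, e@B2}
  B2:  IN={b@B1, c@B2, d@B0, e@B2}  OUT={b@B1, c@B2, d@B0, e@B2}
  B3:  IN={b@B0, b@B1, c@B2, d@B0, e@B2}  OUT={b@B0, b@B1, c@B2, d@B0, e@B2}

Merge at B1: IN[B1] = OUT[B0] ⊔ OUT[B2] = {b@B0, b@B1, c@B2, d@B0, e@B2}
Applying B1's transfer function to that IN value gives OUT[B1] (row B1 above).

Answer: {b@B1, c@B2, d@B0, e@B2}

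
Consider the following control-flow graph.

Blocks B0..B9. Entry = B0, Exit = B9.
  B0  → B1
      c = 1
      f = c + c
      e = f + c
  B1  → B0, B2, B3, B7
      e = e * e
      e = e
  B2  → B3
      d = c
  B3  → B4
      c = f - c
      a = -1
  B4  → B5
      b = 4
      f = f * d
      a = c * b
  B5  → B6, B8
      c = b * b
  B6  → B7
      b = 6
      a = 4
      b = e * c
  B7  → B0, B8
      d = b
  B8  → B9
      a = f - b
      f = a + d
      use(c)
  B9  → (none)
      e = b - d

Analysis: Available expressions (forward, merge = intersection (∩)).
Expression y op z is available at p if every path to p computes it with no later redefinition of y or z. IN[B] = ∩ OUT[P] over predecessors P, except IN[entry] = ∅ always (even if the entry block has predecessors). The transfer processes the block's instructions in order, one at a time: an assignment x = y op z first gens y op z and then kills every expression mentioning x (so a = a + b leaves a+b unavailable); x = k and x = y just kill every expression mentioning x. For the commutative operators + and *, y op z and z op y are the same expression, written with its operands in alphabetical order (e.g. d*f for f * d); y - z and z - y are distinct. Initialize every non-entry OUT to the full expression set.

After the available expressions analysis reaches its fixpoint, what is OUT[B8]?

Converged values:
  B0:  IN={}  OUT={c+c, c+f}
  B1:  IN={c+c, c+f}  OUT={c+c, c+f}
  B2:  IN={c+c, c+f}  OUT={c+c, c+f}
  B3:  IN={c+c, c+f}  OUT={}
  B4:  IN={}  OUT={b*c}
  B5:  IN={b*c}  OUT={b*b}
  B6:  IN={b*b}  OUT={c*e}
  B7:  IN={}  OUT={}
  B8:  IN={}  OUT={a+d}
  B9:  IN={a+d}  OUT={a+d, b-d}

Merge at B8: IN[B8] = OUT[B5] ∩ OUT[B7] = {}
Applying B8's transfer function to that IN value gives OUT[B8] (row B8 above).

Answer: {a+d}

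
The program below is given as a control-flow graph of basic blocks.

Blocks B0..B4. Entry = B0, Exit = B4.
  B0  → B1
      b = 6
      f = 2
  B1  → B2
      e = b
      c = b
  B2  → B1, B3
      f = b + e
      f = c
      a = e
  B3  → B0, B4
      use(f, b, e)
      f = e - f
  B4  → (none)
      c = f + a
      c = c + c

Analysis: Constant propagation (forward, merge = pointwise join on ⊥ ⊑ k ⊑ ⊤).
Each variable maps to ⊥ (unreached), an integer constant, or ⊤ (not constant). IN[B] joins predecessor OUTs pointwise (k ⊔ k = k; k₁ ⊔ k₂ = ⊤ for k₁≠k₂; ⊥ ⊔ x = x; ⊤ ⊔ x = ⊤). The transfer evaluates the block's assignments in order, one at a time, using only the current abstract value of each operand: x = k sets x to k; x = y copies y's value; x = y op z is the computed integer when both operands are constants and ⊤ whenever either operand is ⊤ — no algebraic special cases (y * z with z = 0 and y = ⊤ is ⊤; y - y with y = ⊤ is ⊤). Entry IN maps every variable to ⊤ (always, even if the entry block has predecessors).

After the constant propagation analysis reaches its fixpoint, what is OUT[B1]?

Fixpoint table:
  B0:  IN=(all ⊤)  OUT={b:6, f:2; rest ⊤}
  B1:  IN={b:6; rest ⊤}  OUT={b:6, c:6, e:6; rest ⊤}
  B2:  IN={b:6, c:6, e:6; rest ⊤}  OUT={a:6, b:6, c:6, e:6, f:6; rest ⊤}
  B3:  IN={a:6, b:6, c:6, e:6, f:6; rest ⊤}  OUT={a:6, b:6, c:6, e:6, f:0; rest ⊤}
  B4:  IN={a:6, b:6, c:6, e:6, f:0; rest ⊤}  OUT={a:6, b:6, c:12, e:6, f:0; rest ⊤}

Merge at B1: IN[B1] = OUT[B0] ⊔ OUT[B2] = {a: ⊤, b: 6, c: ⊤, d: ⊤, e: ⊤, f: ⊤}
Applying B1's transfer function to that IN value gives OUT[B1] (row B1 above).

Answer: {a: ⊤, b: 6, c: 6, d: ⊤, e: 6, f: ⊤}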